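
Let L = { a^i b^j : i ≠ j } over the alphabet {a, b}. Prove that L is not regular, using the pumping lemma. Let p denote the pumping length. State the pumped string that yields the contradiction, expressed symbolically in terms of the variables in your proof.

a^{p+p!} b^{p+p!}

Assume L is regular. Let p be the pumping length given by the pumping lemma.
Choose w = a^p b^{p+p!}. Since p ≠ p+p!, w ∈ L; and |w| ≥ p.
By the pumping lemma, w = xyz with |xy| ≤ p and y is nonempty.
Because |xy| ≤ p and w begins with p copies of a, we have y = a^k with 1 ≤ k ≤ p.
Since 1 ≤ k ≤ p, k divides p!; set t = 1 + p!/k. Then xy^t z has p + (p!/k)·k = p + p! copies of a. Now the a-count equals the b-count, so i ≠ j fails. So xy^t z = a^{p+p!} b^{p+p!} ∉ L.
This is a contradiction; hence L is not regular.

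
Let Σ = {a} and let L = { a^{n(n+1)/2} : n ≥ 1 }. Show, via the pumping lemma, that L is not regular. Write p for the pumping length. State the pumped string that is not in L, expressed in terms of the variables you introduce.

Assume L is regular; let p be its pumping constant.
Take w = a^{p(p+1)/2} ∈ L with |w| = p(p+1)/2 ≥ p.
The pumping lemma gives a decomposition w = xyz where |xy| ≤ p and |y| > 0.
Then y = a^k for some k with 1 ≤ k ≤ p.
Pump with i = 2: xy^2z = a^{p(p+1)/2+k}. Since 1 ≤ k ≤ p, p(p+1)/2 < p(p+1)/2+k ≤ p(p+1)/2+p < (p+1)(p+2)/2, so p(p+1)/2+k is strictly between consecutive triangular numbers. So xy^2z ∉ L.
Contradiction. Therefore L is not regular.

a^{p(p+1)/2+k}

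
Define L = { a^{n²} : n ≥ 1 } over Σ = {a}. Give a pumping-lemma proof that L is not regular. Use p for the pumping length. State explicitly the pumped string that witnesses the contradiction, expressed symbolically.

a^{p²+k}

Assume L is regular; let p be its pumping constant.
Take w = a^{p²} ∈ L with |w| = p² ≥ p.
By the pumping lemma, w = xyz with |xy| ≤ p and y is nonempty.
Then y = a^k for some k with 1 ≤ k ≤ p.
Pump with i = 2: xy^2z = a^{p²+k}. Since 1 ≤ k ≤ p, p² < p²+k ≤ p²+p < (p+1)², so p²+k lies strictly between consecutive squares and is not a perfect square. So xy^2z ∉ L.
Contradiction. Therefore L is not regular.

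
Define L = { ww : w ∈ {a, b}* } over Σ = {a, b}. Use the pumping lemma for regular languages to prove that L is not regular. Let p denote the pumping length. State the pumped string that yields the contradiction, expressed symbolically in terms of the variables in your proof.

Assume L is regular. Let p be the pumping length given by the pumping lemma.
Take w = a^p b^p a^p b^p = uu where u = a^pb^p; then w ∈ L and |w| = 4p ≥ p.
By the pumping lemma, w = xyz with |xy| ≤ p and |y| ≥ 1.
The first p characters of w are a's, so xy (and hence y) consists only of a's. Write y = a^k, 1 ≤ k ≤ p.
Pump with i = 2: xy^2z = a^{p+k} b^p a^p b^p, of length 4p+k. Suppose this equals vv. The string starts with a and ends with b, so v does too; thus the boundary between the two copies of v is a b→a transition. There is exactly one such transition, at position 2p+k, so |v| = 2p+k and |vv| = 4p+2k ≠ 4p+k since k ≥ 1. So xy^2z ∉ L.
This contradicts the pumping lemma, so L is not regular.

a^{p+k} b^p a^p b^p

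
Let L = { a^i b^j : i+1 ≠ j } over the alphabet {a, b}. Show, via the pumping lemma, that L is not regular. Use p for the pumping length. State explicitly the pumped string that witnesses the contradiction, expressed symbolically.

Assume L is regular; let p be its pumping constant.
Choose w = a^p b^{p+p!+1}. Since p ≠ (p+p!+1)-1 = p+p!, w ∈ L; and |w| ≥ p.
By the pumping lemma, w = xyz with |xy| ≤ p and |y| > 0.
The first p characters of w are a's, so xy (and hence y) consists only of a's. Write y = a^k, 1 ≤ k ≤ p.
Since 1 ≤ k ≤ p, k divides p!; set t = 1 + p!/k. Then xy^t z has p + (p!/k)·k = p + p! copies of a. Now the a-count is p+p! and (b-count)-1 = (p+p!+1)-1 = p+p!, so i+1 ≠ j fails. So xy^t z = a^{p+p!} b^{p+p!+1} ∉ L.
Contradiction. Therefore L is not regular.

a^{p+p!} b^{p+p!+1}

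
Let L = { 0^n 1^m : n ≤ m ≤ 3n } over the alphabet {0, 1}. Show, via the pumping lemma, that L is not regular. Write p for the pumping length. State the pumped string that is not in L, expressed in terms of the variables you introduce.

Toward a contradiction, assume L is regular with pumping length p.
Take w = 0^p 1^p ∈ L (since p ≤ p ≤ 3p), with |w| = 2p ≥ p.
By the pumping lemma, w = xyz with |xy| ≤ p and y is nonempty.
Because |xy| ≤ p and w begins with p copies of 0, we have y = 0^k with 1 ≤ k ≤ p.
Pump with i = 2: xy^2z = 0^{p+k} 1^p. Now n = p+k > p = m, so the condition n ≤ m fails. Thus xy^2z ∉ L.
This is a contradiction; hence L is not regular.

0^{p+k} 1^p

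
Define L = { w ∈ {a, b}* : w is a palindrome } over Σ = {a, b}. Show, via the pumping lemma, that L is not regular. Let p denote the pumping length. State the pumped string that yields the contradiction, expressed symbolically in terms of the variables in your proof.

Assume L is regular. Let p be the pumping length given by the pumping lemma.
Take w = a^p b a^p, a palindrome of length 2p+1 ≥ p.
Write w = xyz as guaranteed by the lemma, with |xy| ≤ p and |y| ≥ 1.
The first p characters of w are a's, so xy (and hence y) consists only of a's. Write y = a^k, 1 ≤ k ≤ p.
Pump with i = 2: xy^2z = a^{p+k} b a^p. Its reverse is a^p b a^{p+k}, which differs from xy^2z since k ≥ 1. So xy^2z is not a palindrome and xy^2z ∉ L.
Contradiction. Therefore L is not regular.

a^{p+k} b a^p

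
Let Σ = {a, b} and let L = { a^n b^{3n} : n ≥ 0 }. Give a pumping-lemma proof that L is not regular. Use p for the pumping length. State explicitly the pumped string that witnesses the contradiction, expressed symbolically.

Assume L is regular; let p be its pumping constant.
Take w = a^p b^{3p}. Then w ∈ L and |w| = 4p ≥ p.
The pumping lemma gives a decomposition w = xyz where |xy| ≤ p and |y| > 0.
Since the first p symbols of w are all a's and |xy| ≤ p, y lies entirely in the leading a-block: y = a^k for some k with 1 ≤ k ≤ p.
Pump with i = 2: xy^2z = a^{p+k} b^{3p}. For this to lie in L we would need 3p = 3(p+k), which forces k = 0. But k ≥ 1, so xy^2z ∉ L.
This contradicts the pumping lemma, so L is not regular.

a^{p+k} b^{3p}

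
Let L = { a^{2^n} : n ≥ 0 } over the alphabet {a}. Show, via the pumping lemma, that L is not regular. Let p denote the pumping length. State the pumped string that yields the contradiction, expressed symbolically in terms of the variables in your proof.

Suppose for contradiction that L is regular, and let p be the pumping length.
Take w = a^{2^p} ∈ L with |w| = 2^p ≥ p.
The pumping lemma gives a decomposition w = xyz where |xy| ≤ p and y is nonempty.
Then y = a^k for some k with 1 ≤ k ≤ p.
Pump with i = 2: xy^2z = a^{2^p+k}. Since 1 ≤ k ≤ p < 2^p, we have 2^p < 2^p+k < 2^{p+1}, so 2^p+k is not a power of 2. So xy^2z ∉ L.
This contradicts the pumping lemma, so L is not regular.

a^{2^p+k}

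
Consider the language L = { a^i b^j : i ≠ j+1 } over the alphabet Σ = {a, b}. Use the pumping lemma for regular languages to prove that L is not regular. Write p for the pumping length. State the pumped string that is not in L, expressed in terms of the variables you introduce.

Assume L is regular. Let p be the pumping length given by the pumping lemma.
Choose w = a^p b^{p+p!-1}. Since p ≠ (p+p!-1)+1 = p+p!, w ∈ L; and |w| ≥ p.
Write w = xyz as guaranteed by the lemma, with |xy| ≤ p and y is nonempty.
Because |xy| ≤ p and w begins with p copies of a, we have y = a^k with 1 ≤ k ≤ p.
Since 1 ≤ k ≤ p, k divides p!; set t = 1 + p!/k. Then xy^t z has p + (p!/k)·k = p + p! copies of a. Now the a-count is p+p! and (b-count)+1 = (p+p!-1)+1 = p+p!, so i ≠ j+1 fails. So xy^t z = a^{p+p!} b^{p+p!-1} ∉ L.
This contradicts the pumping lemma, so L is not regular.

a^{p+p!} b^{p+p!-1}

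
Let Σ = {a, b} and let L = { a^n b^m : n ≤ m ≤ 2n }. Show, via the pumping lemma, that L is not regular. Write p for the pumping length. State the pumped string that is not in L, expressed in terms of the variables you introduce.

a^{p+k} b^p

Toward a contradiction, assume L is regular with pumping length p.
Take w = a^p b^p ∈ L (since p ≤ p ≤ 2p), with |w| = 2p ≥ p.
Write w = xyz as guaranteed by the lemma, with |xy| ≤ p and y is nonempty.
The first p characters of w are a's, so xy (and hence y) consists only of a's. Write y = a^k, 1 ≤ k ≤ p.
Pump with i = 2: xy^2z = a^{p+k} b^p. Now n = p+k > p = m, so the condition n ≤ m fails. Thus xy^2z ∉ L.
This contradicts the pumping lemma, so L is not regular.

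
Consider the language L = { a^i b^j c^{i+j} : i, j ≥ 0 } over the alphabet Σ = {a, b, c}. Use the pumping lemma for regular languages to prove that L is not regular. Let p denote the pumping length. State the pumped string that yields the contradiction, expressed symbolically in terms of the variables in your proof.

Assume L is regular. Let p be the pumping length given by the pumping lemma.
Take w = a^p b^p c^{2p} ∈ L (with i=j=p, i+j=2p), |w| = 4p ≥ p.
By the pumping lemma, w = xyz with |xy| ≤ p and |y| ≥ 1.
The first p characters of w are a's, so xy (and hence y) consists only of a's. Write y = a^k, 1 ≤ k ≤ p.
Consider xy^2z = a^{p+k} b^p c^{2p}. Now the a- and b-counts sum to 2p+k, but the c-count is 2p ≠ 2p+k. So xy^2z ∉ L.
This contradicts the pumping lemma, so L is not regular.

a^{p+k} b^p c^{2p}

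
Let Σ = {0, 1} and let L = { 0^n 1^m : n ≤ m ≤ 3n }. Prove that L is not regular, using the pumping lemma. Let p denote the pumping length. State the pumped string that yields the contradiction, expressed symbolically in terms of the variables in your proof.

Assume L is regular; let p be its pumping constant.
Take w = 0^p 1^p ∈ L (since p ≤ p ≤ 3p), with |w| = 2p ≥ p.
The pumping lemma gives a decomposition w = xyz where |xy| ≤ p and |y| ≥ 1.
Because |xy| ≤ p and w begins with p copies of 0, we have y = 0^k with 1 ≤ k ≤ p.
Pump with i = 2: xy^2z = 0^{p+k} 1^p. Now n = p+k > p = m, so the condition n ≤ m fails. Thus xy^2z ∉ L.
This is a contradiction; hence L is not regular.

0^{p+k} 1^p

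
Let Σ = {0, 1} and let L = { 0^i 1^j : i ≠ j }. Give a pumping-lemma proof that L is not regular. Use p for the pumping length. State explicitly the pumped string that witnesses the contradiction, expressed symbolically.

Toward a contradiction, assume L is regular with pumping length p.
Choose w = 0^p 1^{p+p!}. Since p ≠ p+p!, w ∈ L; and |w| ≥ p.
Write w = xyz as guaranteed by the lemma, with |xy| ≤ p and |y| ≥ 1.
The first p characters of w are 0's, so xy (and hence y) consists only of 0's. Write y = 0^k, 1 ≤ k ≤ p.
Since 1 ≤ k ≤ p, k divides p!; set t = 1 + p!/k. Then xy^t z has p + (p!/k)·k = p + p! copies of 0. Now the 0-count equals the 1-count, so i ≠ j fails. So xy^t z = 0^{p+p!} 1^{p+p!} ∉ L.
This is a contradiction; hence L is not regular.

0^{p+p!} 1^{p+p!}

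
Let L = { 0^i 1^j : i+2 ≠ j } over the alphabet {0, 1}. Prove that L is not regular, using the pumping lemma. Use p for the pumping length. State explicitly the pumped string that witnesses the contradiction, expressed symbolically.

Assume L is regular; let p be its pumping constant.
Choose w = 0^p 1^{p+p!+2}. Since p ≠ (p+p!+2)-2 = p+p!, w ∈ L; and |w| ≥ p.
Write w = xyz as guaranteed by the lemma, with |xy| ≤ p and |y| > 0.
Since the first p symbols of w are all 0's and |xy| ≤ p, y lies entirely in the leading 0-block: y = 0^k for some k with 1 ≤ k ≤ p.
Since 1 ≤ k ≤ p, k divides p!; set t = 1 + p!/k. Then xy^t z has p + (p!/k)·k = p + p! copies of 0. Now the 0-count is p+p! and (1-count)-2 = (p+p!+2)-2 = p+p!, so i+2 ≠ j fails. So xy^t z = 0^{p+p!} 1^{p+p!+2} ∉ L.
This is a contradiction; hence L is not regular.

0^{p+p!} 1^{p+p!+2}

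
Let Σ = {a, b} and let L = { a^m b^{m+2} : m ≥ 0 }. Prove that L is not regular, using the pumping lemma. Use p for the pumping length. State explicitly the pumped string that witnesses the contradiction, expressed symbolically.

a^{p+k} b^{p+2}

Toward a contradiction, assume L is regular with pumping length p.
Let w = a^p b^{p+2} ∈ L; note |w| = 2p+2 ≥ p.
By the pumping lemma, w = xyz with |xy| ≤ p and y is nonempty.
Because |xy| ≤ p and w begins with p copies of a, we have y = a^k with 1 ≤ k ≤ p.
Pump with i = 2: xy^2z = a^{p+k} b^{p+2}. For this to lie in L we would need p+2 = (p+k)+2, which forces k = 0. But k ≥ 1, so xy^2z ∉ L.
This contradicts the pumping lemma, so L is not regular.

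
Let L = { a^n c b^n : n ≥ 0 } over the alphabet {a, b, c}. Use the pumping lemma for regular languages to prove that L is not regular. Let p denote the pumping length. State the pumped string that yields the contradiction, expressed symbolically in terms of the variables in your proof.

a^{p+k} c b^p

Toward a contradiction, assume L is regular with pumping length p.
Take w = a^p c b^p ∈ L with |w| = 2p+1 ≥ p.
By the pumping lemma, w = xyz with |xy| ≤ p and y is nonempty.
The first p characters of w are a's, so xy (and hence y) consists only of a's. Write y = a^k, 1 ≤ k ≤ p.
Pump with i = 2: xy^2z = a^{p+k} c b^p, which would require p+k = p. But k ≥ 1, so xy^2z ∉ L.
This is a contradiction; hence L is not regular.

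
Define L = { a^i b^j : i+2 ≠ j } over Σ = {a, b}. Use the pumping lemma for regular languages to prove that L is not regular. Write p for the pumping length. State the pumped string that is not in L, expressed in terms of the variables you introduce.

a^{p+p!} b^{p+p!+2}

Assume L is regular; let p be its pumping constant.
Choose w = a^p b^{p+p!+2}. Since p ≠ (p+p!+2)-2 = p+p!, w ∈ L; and |w| ≥ p.
By the pumping lemma, w = xyz with |xy| ≤ p and |y| ≥ 1.
The first p characters of w are a's, so xy (and hence y) consists only of a's. Write y = a^k, 1 ≤ k ≤ p.
Since 1 ≤ k ≤ p, k divides p!; set t = 1 + p!/k. Then xy^t z has p + (p!/k)·k = p + p! copies of a. Now the a-count is p+p! and (b-count)-2 = (p+p!+2)-2 = p+p!, so i+2 ≠ j fails. So xy^t z = a^{p+p!} b^{p+p!+2} ∉ L.
Contradiction. Therefore L is not regular.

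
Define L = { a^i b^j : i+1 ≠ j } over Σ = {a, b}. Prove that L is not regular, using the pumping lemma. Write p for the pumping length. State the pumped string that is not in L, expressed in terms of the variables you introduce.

a^{p+p!} b^{p+p!+1}

Assume L is regular. Let p be the pumping length given by the pumping lemma.
Choose w = a^p b^{p+p!+1}. Since p ≠ (p+p!+1)-1 = p+p!, w ∈ L; and |w| ≥ p.
Write w = xyz as guaranteed by the lemma, with |xy| ≤ p and |y| ≥ 1.
The first p characters of w are a's, so xy (and hence y) consists only of a's. Write y = a^k, 1 ≤ k ≤ p.
Since 1 ≤ k ≤ p, k divides p!; set t = 1 + p!/k. Then xy^t z has p + (p!/k)·k = p + p! copies of a. Now the a-count is p+p! and (b-count)-1 = (p+p!+1)-1 = p+p!, so i+1 ≠ j fails. So xy^t z = a^{p+p!} b^{p+p!+1} ∉ L.
This is a contradiction; hence L is not regular.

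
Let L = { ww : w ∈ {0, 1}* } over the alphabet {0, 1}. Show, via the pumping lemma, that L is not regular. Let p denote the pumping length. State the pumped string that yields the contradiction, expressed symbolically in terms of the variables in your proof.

0^{p+k} 1^p 0^p 1^p

Toward a contradiction, assume L is regular with pumping length p.
Take w = 0^p 1^p 0^p 1^p = uu where u = 0^p1^p; then w ∈ L and |w| = 4p ≥ p.
By the pumping lemma, w = xyz with |xy| ≤ p and |y| > 0.
Since the first p symbols of w are all 0's and |xy| ≤ p, y lies entirely in the leading 0-block: y = 0^k for some k with 1 ≤ k ≤ p.
Pump with i = 2: xy^2z = 0^{p+k} 1^p 0^p 1^p, of length 4p+k. Suppose this equals vv. The string starts with 0 and ends with 1, so v does too; thus the boundary between the two copies of v is a 1→0 transition. There is exactly one such transition, at position 2p+k, so |v| = 2p+k and |vv| = 4p+2k ≠ 4p+k since k ≥ 1. So xy^2z ∉ L.
This is a contradiction; hence L is not regular.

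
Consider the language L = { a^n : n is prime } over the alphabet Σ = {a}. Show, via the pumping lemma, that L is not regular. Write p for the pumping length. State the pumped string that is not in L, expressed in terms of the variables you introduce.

Assume L is regular. Let p be the pumping length given by the pumping lemma.
Let q be a prime with q ≥ p+2 (infinitely many primes exist), and take w = a^q ∈ L with |w| = q ≥ p.
The pumping lemma gives a decomposition w = xyz where |xy| ≤ p and y is nonempty.
Then y = a^k for some k with 1 ≤ k ≤ p.
Since 1 ≤ k ≤ p, |xz| = q-k. Pump with i = q+1: |xy^{q+1}z| = (q-k)+(q+1)k = q+qk = q(1+k), which is composite (both factors ≥ 2). So xy^{q+1}z = a^{q(1+k)} ∉ L.
Contradiction. Therefore L is not regular.

a^{q(1+k)}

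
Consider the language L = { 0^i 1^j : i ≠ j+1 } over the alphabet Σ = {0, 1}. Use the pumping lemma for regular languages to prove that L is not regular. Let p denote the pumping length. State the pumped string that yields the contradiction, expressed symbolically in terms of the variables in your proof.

Toward a contradiction, assume L is regular with pumping length p.
Choose w = 0^p 1^{p+p!-1}. Since p ≠ (p+p!-1)+1 = p+p!, w ∈ L; and |w| ≥ p.
By the pumping lemma, w = xyz with |xy| ≤ p and |y| > 0.
Since the first p symbols of w are all 0's and |xy| ≤ p, y lies entirely in the leading 0-block: y = 0^k for some k with 1 ≤ k ≤ p.
Since 1 ≤ k ≤ p, k divides p!; set t = 1 + p!/k. Then xy^t z has p + (p!/k)·k = p + p! copies of 0. Now the 0-count is p+p! and (1-count)+1 = (p+p!-1)+1 = p+p!, so i ≠ j+1 fails. So xy^t z = 0^{p+p!} 1^{p+p!-1} ∉ L.
This contradicts the pumping lemma, so L is not regular.

0^{p+p!} 1^{p+p!-1}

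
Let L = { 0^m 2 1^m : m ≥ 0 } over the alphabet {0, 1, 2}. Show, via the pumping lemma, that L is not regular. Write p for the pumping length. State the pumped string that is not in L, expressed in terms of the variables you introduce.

0^{p+k} 2 1^p

Assume L is regular. Let p be the pumping length given by the pumping lemma.
Take w = 0^p 2 1^p ∈ L with |w| = 2p+1 ≥ p.
The pumping lemma gives a decomposition w = xyz where |xy| ≤ p and |y| ≥ 1.
Because |xy| ≤ p and w begins with p copies of 0, we have y = 0^k with 1 ≤ k ≤ p.
Pump with i = 2: xy^2z = 0^{p+k} 2 1^p, which would require p+k = p. But k ≥ 1, so xy^2z ∉ L.
This is a contradiction; hence L is not regular.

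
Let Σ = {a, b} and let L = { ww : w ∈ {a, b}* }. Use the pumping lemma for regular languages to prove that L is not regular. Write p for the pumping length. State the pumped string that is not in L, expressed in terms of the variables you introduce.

a^{p+k} b^p a^p b^p

Toward a contradiction, assume L is regular with pumping length p.
Take w = a^p b^p a^p b^p = uu where u = a^pb^p; then w ∈ L and |w| = 4p ≥ p.
By the pumping lemma, w = xyz with |xy| ≤ p and |y| ≥ 1.
Because |xy| ≤ p and w begins with p copies of a, we have y = a^k with 1 ≤ k ≤ p.
Pump with i = 2: xy^2z = a^{p+k} b^p a^p b^p, of length 4p+k. Suppose this equals vv. The string starts with a and ends with b, so v does too; thus the boundary between the two copies of v is a b→a transition. There is exactly one such transition, at position 2p+k, so |v| = 2p+k and |vv| = 4p+2k ≠ 4p+k since k ≥ 1. So xy^2z ∉ L.
This contradicts the pumping lemma, so L is not regular.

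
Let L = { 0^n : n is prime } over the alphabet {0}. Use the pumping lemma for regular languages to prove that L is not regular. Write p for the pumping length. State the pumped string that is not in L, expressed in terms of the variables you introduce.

0^{q(1+k)}

Assume L is regular; let p be its pumping constant.
Let q be a prime with q ≥ p+2 (infinitely many primes exist), and take w = 0^q ∈ L with |w| = q ≥ p.
Write w = xyz as guaranteed by the lemma, with |xy| ≤ p and |y| ≥ 1.
Then y = 0^k for some k with 1 ≤ k ≤ p.
Since 1 ≤ k ≤ p, |xz| = q-k. Pump with i = q+1: |xy^{q+1}z| = (q-k)+(q+1)k = q+qk = q(1+k), which is composite (both factors ≥ 2). So xy^{q+1}z = 0^{q(1+k)} ∉ L.
Contradiction. Therefore L is not regular.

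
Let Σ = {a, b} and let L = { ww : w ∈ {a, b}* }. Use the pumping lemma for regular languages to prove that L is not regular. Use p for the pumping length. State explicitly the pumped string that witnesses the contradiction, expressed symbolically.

a^{p+k} b^p a^p b^p

Assume L is regular. Let p be the pumping length given by the pumping lemma.
Take w = a^p b^p a^p b^p = uu where u = a^pb^p; then w ∈ L and |w| = 4p ≥ p.
By the pumping lemma, w = xyz with |xy| ≤ p and y is nonempty.
Since the first p symbols of w are all a's and |xy| ≤ p, y lies entirely in the leading a-block: y = a^k for some k with 1 ≤ k ≤ p.
Pump with i = 2: xy^2z = a^{p+k} b^p a^p b^p, of length 4p+k. Suppose this equals vv. The string starts with a and ends with b, so v does too; thus the boundary between the two copies of v is a b→a transition. There is exactly one such transition, at position 2p+k, so |v| = 2p+k and |vv| = 4p+2k ≠ 4p+k since k ≥ 1. So xy^2z ∉ L.
This is a contradiction; hence L is not regular.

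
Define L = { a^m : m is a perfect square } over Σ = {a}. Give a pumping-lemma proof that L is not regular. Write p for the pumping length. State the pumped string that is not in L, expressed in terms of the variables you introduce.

a^{p²+k}

Assume L is regular; let p be its pumping constant.
Take w = a^{p²} ∈ L with |w| = p² ≥ p.
The pumping lemma gives a decomposition w = xyz where |xy| ≤ p and |y| > 0.
Then y = a^k for some k with 1 ≤ k ≤ p.
Pump with i = 2: xy^2z = a^{p²+k}. Since 1 ≤ k ≤ p, p² < p²+k ≤ p²+p < (p+1)², so p²+k lies strictly between consecutive squares and is not a perfect square. So xy^2z ∉ L.
Contradiction. Therefore L is not regular.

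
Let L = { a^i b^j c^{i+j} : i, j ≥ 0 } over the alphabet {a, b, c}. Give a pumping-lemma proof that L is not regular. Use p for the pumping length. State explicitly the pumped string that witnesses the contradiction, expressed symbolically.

a^{p+k} b^p c^{2p}

Assume L is regular; let p be its pumping constant.
Take w = a^p b^p c^{2p} ∈ L (with i=j=p, i+j=2p), |w| = 4p ≥ p.
The pumping lemma gives a decomposition w = xyz where |xy| ≤ p and |y| > 0.
Because |xy| ≤ p and w begins with p copies of a, we have y = a^k with 1 ≤ k ≤ p.
Consider xy^2z = a^{p+k} b^p c^{2p}. Now the a- and b-counts sum to 2p+k, but the c-count is 2p ≠ 2p+k. So xy^2z ∉ L.
This is a contradiction; hence L is not regular.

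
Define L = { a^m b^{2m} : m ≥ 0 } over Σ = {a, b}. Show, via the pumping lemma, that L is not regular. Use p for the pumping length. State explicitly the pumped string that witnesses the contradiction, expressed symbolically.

a^{p+k} b^{2p}

Toward a contradiction, assume L is regular with pumping length p.
Choose w = a^p b^{2p}, which is in L with |w| = 3p ≥ p.
Write w = xyz as guaranteed by the lemma, with |xy| ≤ p and |y| > 0.
The first p characters of w are a's, so xy (and hence y) consists only of a's. Write y = a^k, 1 ≤ k ≤ p.
Pump with i = 2: xy^2z = a^{p+k} b^{2p}. For this to lie in L we would need 2p = 2(p+k), which forces k = 0. But k ≥ 1, so xy^2z ∉ L.
This contradicts the pumping lemma, so L is not regular.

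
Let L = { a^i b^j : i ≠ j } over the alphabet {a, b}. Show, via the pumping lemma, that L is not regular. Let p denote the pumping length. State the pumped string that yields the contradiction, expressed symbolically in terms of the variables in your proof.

Assume L is regular. Let p be the pumping length given by the pumping lemma.
Choose w = a^p b^{p+p!}. Since p ≠ p+p!, w ∈ L; and |w| ≥ p.
By the pumping lemma, w = xyz with |xy| ≤ p and y is nonempty.
Because |xy| ≤ p and w begins with p copies of a, we have y = a^k with 1 ≤ k ≤ p.
Since 1 ≤ k ≤ p, k divides p!; set t = 1 + p!/k. Then xy^t z has p + (p!/k)·k = p + p! copies of a. Now the a-count equals the b-count, so i ≠ j fails. So xy^t z = a^{p+p!} b^{p+p!} ∉ L.
Contradiction. Therefore L is not regular.

a^{p+p!} b^{p+p!}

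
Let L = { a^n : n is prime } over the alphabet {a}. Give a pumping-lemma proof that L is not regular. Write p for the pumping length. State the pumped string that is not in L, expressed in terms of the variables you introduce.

Toward a contradiction, assume L is regular with pumping length p.
Let q be a prime with q ≥ p+2 (infinitely many primes exist), and take w = a^q ∈ L with |w| = q ≥ p.
Write w = xyz as guaranteed by the lemma, with |xy| ≤ p and |y| ≥ 1.
Then y = a^k for some k with 1 ≤ k ≤ p.
Since 1 ≤ k ≤ p, |xz| = q-k. Pump with i = q+1: |xy^{q+1}z| = (q-k)+(q+1)k = q+qk = q(1+k), which is composite (both factors ≥ 2). So xy^{q+1}z = a^{q(1+k)} ∉ L.
This contradicts the pumping lemma, so L is not regular.

a^{q(1+k)}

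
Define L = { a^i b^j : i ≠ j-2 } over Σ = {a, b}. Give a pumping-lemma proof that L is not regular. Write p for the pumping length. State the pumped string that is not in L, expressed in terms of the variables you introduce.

Assume L is regular. Let p be the pumping length given by the pumping lemma.
Choose w = a^p b^{p+p!+2}. Since p ≠ (p+p!+2)-2 = p+p!, w ∈ L; and |w| ≥ p.
By the pumping lemma, w = xyz with |xy| ≤ p and |y| > 0.
Because |xy| ≤ p and w begins with p copies of a, we have y = a^k with 1 ≤ k ≤ p.
Since 1 ≤ k ≤ p, k divides p!; set t = 1 + p!/k. Then xy^t z has p + (p!/k)·k = p + p! copies of a. Now the a-count is p+p! and (b-count)-2 = (p+p!+2)-2 = p+p!, so i ≠ j-2 fails. So xy^t z = a^{p+p!} b^{p+p!+2} ∉ L.
This contradicts the pumping lemma, so L is not regular.

a^{p+p!} b^{p+p!+2}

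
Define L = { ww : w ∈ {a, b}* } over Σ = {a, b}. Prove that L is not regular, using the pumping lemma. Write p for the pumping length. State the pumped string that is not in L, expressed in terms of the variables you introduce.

a^{p+k} b^p a^p b^p

Toward a contradiction, assume L is regular with pumping length p.
Take w = a^p b^p a^p b^p = uu where u = a^pb^p; then w ∈ L and |w| = 4p ≥ p.
Write w = xyz as guaranteed by the lemma, with |xy| ≤ p and |y| > 0.
The first p characters of w are a's, so xy (and hence y) consists only of a's. Write y = a^k, 1 ≤ k ≤ p.
Pump with i = 2: xy^2z = a^{p+k} b^p a^p b^p, of length 4p+k. Suppose this equals vv. The string starts with a and ends with b, so v does too; thus the boundary between the two copies of v is a b→a transition. There is exactly one such transition, at position 2p+k, so |v| = 2p+k and |vv| = 4p+2k ≠ 4p+k since k ≥ 1. So xy^2z ∉ L.
This is a contradiction; hence L is not regular.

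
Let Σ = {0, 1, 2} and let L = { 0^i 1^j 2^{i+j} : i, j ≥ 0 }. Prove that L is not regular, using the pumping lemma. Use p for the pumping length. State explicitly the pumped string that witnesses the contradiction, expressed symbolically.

Toward a contradiction, assume L is regular with pumping length p.
Take w = 0^p 1^p 2^{2p} ∈ L (with i=j=p, i+j=2p), |w| = 4p ≥ p.
By the pumping lemma, w = xyz with |xy| ≤ p and |y| ≥ 1.
The first p characters of w are 0's, so xy (and hence y) consists only of 0's. Write y = 0^k, 1 ≤ k ≤ p.
Consider xy^2z = 0^{p+k} 1^p 2^{2p}. Now the 0- and 1-counts sum to 2p+k, but the 2-count is 2p ≠ 2p+k. So xy^2z ∉ L.
This contradicts the pumping lemma, so L is not regular.

0^{p+k} 1^p 2^{2p}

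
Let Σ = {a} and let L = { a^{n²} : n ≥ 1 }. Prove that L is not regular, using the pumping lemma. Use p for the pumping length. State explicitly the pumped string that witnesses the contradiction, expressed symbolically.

a^{p²+k}

Assume L is regular. Let p be the pumping length given by the pumping lemma.
Take w = a^{p²} ∈ L with |w| = p² ≥ p.
By the pumping lemma, w = xyz with |xy| ≤ p and y is nonempty.
Then y = a^k for some k with 1 ≤ k ≤ p.
Pump with i = 2: xy^2z = a^{p²+k}. Since 1 ≤ k ≤ p, p² < p²+k ≤ p²+p < (p+1)², so p²+k lies strictly between consecutive squares and is not a perfect square. So xy^2z ∉ L.
This contradicts the pumping lemma, so L is not regular.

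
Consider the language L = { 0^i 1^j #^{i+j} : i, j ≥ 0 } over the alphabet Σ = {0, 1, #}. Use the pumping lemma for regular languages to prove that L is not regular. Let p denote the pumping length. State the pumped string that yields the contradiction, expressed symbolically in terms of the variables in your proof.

Suppose for contradiction that L is regular, and let p be the pumping length.
Take w = 0^p 1^p #^{2p} ∈ L (with i=j=p, i+j=2p), |w| = 4p ≥ p.
The pumping lemma gives a decomposition w = xyz where |xy| ≤ p and |y| ≥ 1.
The first p characters of w are 0's, so xy (and hence y) consists only of 0's. Write y = 0^k, 1 ≤ k ≤ p.
Consider xy^2z = 0^{p+k} 1^p #^{2p}. Now the 0- and 1-counts sum to 2p+k, but the #-count is 2p ≠ 2p+k. So xy^2z ∉ L.
This is a contradiction; hence L is not regular.

0^{p+k} 1^p #^{2p}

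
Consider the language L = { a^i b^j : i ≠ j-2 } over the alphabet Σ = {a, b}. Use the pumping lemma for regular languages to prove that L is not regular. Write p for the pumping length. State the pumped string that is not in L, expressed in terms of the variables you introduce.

Assume L is regular. Let p be the pumping length given by the pumping lemma.
Choose w = a^p b^{p+p!+2}. Since p ≠ (p+p!+2)-2 = p+p!, w ∈ L; and |w| ≥ p.
The pumping lemma gives a decomposition w = xyz where |xy| ≤ p and |y| > 0.
Since the first p symbols of w are all a's and |xy| ≤ p, y lies entirely in the leading a-block: y = a^k for some k with 1 ≤ k ≤ p.
Since 1 ≤ k ≤ p, k divides p!; set t = 1 + p!/k. Then xy^t z has p + (p!/k)·k = p + p! copies of a. Now the a-count is p+p! and (b-count)-2 = (p+p!+2)-2 = p+p!, so i ≠ j-2 fails. So xy^t z = a^{p+p!} b^{p+p!+2} ∉ L.
This contradicts the pumping lemma, so L is not regular.

a^{p+p!} b^{p+p!+2}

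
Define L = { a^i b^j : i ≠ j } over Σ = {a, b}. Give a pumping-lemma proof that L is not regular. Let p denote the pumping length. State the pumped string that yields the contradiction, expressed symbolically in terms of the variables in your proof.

a^{p+p!} b^{p+p!}

Assume L is regular. Let p be the pumping length given by the pumping lemma.
Choose w = a^p b^{p+p!}. Since p ≠ p+p!, w ∈ L; and |w| ≥ p.
Write w = xyz as guaranteed by the lemma, with |xy| ≤ p and y is nonempty.
Since the first p symbols of w are all a's and |xy| ≤ p, y lies entirely in the leading a-block: y = a^k for some k with 1 ≤ k ≤ p.
Since 1 ≤ k ≤ p, k divides p!; set t = 1 + p!/k. Then xy^t z has p + (p!/k)·k = p + p! copies of a. Now the a-count equals the b-count, so i ≠ j fails. So xy^t z = a^{p+p!} b^{p+p!} ∉ L.
This contradicts the pumping lemma, so L is not regular.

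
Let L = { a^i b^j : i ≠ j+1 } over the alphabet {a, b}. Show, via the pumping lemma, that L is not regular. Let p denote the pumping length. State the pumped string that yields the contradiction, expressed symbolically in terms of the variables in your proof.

a^{p+p!} b^{p+p!-1}

Suppose for contradiction that L is regular, and let p be the pumping length.
Choose w = a^p b^{p+p!-1}. Since p ≠ (p+p!-1)+1 = p+p!, w ∈ L; and |w| ≥ p.
The pumping lemma gives a decomposition w = xyz where |xy| ≤ p and |y| > 0.
Because |xy| ≤ p and w begins with p copies of a, we have y = a^k with 1 ≤ k ≤ p.
Since 1 ≤ k ≤ p, k divides p!; set t = 1 + p!/k. Then xy^t z has p + (p!/k)·k = p + p! copies of a. Now the a-count is p+p! and (b-count)+1 = (p+p!-1)+1 = p+p!, so i ≠ j+1 fails. So xy^t z = a^{p+p!} b^{p+p!-1} ∉ L.
Contradiction. Therefore L is not regular.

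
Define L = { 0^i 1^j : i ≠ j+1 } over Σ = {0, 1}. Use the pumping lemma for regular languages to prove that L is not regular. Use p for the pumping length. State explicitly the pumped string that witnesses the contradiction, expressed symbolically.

0^{p+p!} 1^{p+p!-1}

Assume L is regular. Let p be the pumping length given by the pumping lemma.
Choose w = 0^p 1^{p+p!-1}. Since p ≠ (p+p!-1)+1 = p+p!, w ∈ L; and |w| ≥ p.
The pumping lemma gives a decomposition w = xyz where |xy| ≤ p and |y| > 0.
Because |xy| ≤ p and w begins with p copies of 0, we have y = 0^k with 1 ≤ k ≤ p.
Since 1 ≤ k ≤ p, k divides p!; set t = 1 + p!/k. Then xy^t z has p + (p!/k)·k = p + p! copies of 0. Now the 0-count is p+p! and (1-count)+1 = (p+p!-1)+1 = p+p!, so i ≠ j+1 fails. So xy^t z = 0^{p+p!} 1^{p+p!-1} ∉ L.
This is a contradiction; hence L is not regular.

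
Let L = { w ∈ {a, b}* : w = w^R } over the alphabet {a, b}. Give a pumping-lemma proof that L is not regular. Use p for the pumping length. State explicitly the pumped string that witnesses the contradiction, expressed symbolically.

Assume L is regular; let p be its pumping constant.
Take w = a^p b a^p, a palindrome of length 2p+1 ≥ p.
Write w = xyz as guaranteed by the lemma, with |xy| ≤ p and |y| ≥ 1.
Because |xy| ≤ p and w begins with p copies of a, we have y = a^k with 1 ≤ k ≤ p.
Pump with i = 2: xy^2z = a^{p+k} b a^p. Its reverse is a^p b a^{p+k}, which differs from xy^2z since k ≥ 1. So xy^2z is not a palindrome and xy^2z ∉ L.
Contradiction. Therefore L is not regular.

a^{p+k} b a^p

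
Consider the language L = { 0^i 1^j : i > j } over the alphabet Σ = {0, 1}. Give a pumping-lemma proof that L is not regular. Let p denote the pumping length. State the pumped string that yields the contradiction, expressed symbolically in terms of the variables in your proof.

Suppose for contradiction that L is regular, and let p be the pumping length.
Choose w = 0^{p+1} 1^p ∈ L, with |w| = 2p+1 ≥ p.
By the pumping lemma, w = xyz with |xy| ≤ p and |y| > 0.
Because |xy| ≤ p and w begins with p copies of 0, we have y = 0^k with 1 ≤ k ≤ p.
Consider xy^0z = xz = 0^{p+1-k} 1^p. Since k ≥ 1, the 0-count p+1-k is at most p, so i > j fails; thus xz ∉ L.
This contradicts the pumping lemma, so L is not regular.

0^{p+1-k} 1^p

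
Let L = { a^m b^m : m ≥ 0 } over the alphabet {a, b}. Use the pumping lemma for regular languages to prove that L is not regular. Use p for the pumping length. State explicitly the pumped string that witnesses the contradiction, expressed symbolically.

a^{p+k} b^p

Suppose for contradiction that L is regular, and let p be the pumping length.
Choose w = a^p b^p, which is in L with |w| = 2p ≥ p.
The pumping lemma gives a decomposition w = xyz where |xy| ≤ p and |y| > 0.
Because |xy| ≤ p and w begins with p copies of a, we have y = a^k with 1 ≤ k ≤ p.
Pump with i = 2: xy^2z = a^{p+k} b^p. For this to lie in L we would need p = p+k, which forces k = 0. But k ≥ 1, so xy^2z ∉ L.
This is a contradiction; hence L is not regular.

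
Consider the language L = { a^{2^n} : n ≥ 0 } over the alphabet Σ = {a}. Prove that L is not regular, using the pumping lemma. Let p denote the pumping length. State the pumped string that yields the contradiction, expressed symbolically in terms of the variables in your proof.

Toward a contradiction, assume L is regular with pumping length p.
Take w = a^{2^p} ∈ L with |w| = 2^p ≥ p.
The pumping lemma gives a decomposition w = xyz where |xy| ≤ p and |y| ≥ 1.
Then y = a^k for some k with 1 ≤ k ≤ p.
Pump with i = 2: xy^2z = a^{2^p+k}. Since 1 ≤ k ≤ p < 2^p, we have 2^p < 2^p+k < 2^{p+1}, so 2^p+k is not a power of 2. So xy^2z ∉ L.
Contradiction. Therefore L is not regular.

a^{2^p+k}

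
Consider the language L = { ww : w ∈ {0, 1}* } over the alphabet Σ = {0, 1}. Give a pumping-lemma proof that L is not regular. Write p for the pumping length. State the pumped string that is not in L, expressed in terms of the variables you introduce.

Suppose for contradiction that L is regular, and let p be the pumping length.
Take w = 0^p 1^p 0^p 1^p = uu where u = 0^p1^p; then w ∈ L and |w| = 4p ≥ p.
By the pumping lemma, w = xyz with |xy| ≤ p and |y| ≥ 1.
The first p characters of w are 0's, so xy (and hence y) consists only of 0's. Write y = 0^k, 1 ≤ k ≤ p.
Pump with i = 2: xy^2z = 0^{p+k} 1^p 0^p 1^p, of length 4p+k. Suppose this equals vv. The string starts with 0 and ends with 1, so v does too; thus the boundary between the two copies of v is a 1→0 transition. There is exactly one such transition, at position 2p+k, so |v| = 2p+k and |vv| = 4p+2k ≠ 4p+k since k ≥ 1. So xy^2z ∉ L.
This contradicts the pumping lemma, so L is not regular.

0^{p+k} 1^p 0^p 1^p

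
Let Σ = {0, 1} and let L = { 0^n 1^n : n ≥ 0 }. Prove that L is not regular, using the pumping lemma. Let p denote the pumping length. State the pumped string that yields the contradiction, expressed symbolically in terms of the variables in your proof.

Assume L is regular. Let p be the pumping length given by the pumping lemma.
Let w = 0^p 1^p ∈ L; note |w| = 2p ≥ p.
Write w = xyz as guaranteed by the lemma, with |xy| ≤ p and y is nonempty.
The first p characters of w are 0's, so xy (and hence y) consists only of 0's. Write y = 0^k, 1 ≤ k ≤ p.
Pump with i = 2: xy^2z = 0^{p+k} 1^p. For this to lie in L we would need p = p+k, which forces k = 0. But k ≥ 1, so xy^2z ∉ L.
This is a contradiction; hence L is not regular.

0^{p+k} 1^p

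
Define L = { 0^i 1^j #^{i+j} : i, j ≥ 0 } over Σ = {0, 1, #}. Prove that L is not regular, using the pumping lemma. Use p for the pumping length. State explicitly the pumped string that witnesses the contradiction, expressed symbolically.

0^{p+k} 1^p #^{2p}

Suppose for contradiction that L is regular, and let p be the pumping length.
Take w = 0^p 1^p #^{2p} ∈ L (with i=j=p, i+j=2p), |w| = 4p ≥ p.
Write w = xyz as guaranteed by the lemma, with |xy| ≤ p and |y| > 0.
The first p characters of w are 0's, so xy (and hence y) consists only of 0's. Write y = 0^k, 1 ≤ k ≤ p.
Consider xy^2z = 0^{p+k} 1^p #^{2p}. Now the 0- and 1-counts sum to 2p+k, but the #-count is 2p ≠ 2p+k. So xy^2z ∉ L.
This contradicts the pumping lemma, so L is not regular.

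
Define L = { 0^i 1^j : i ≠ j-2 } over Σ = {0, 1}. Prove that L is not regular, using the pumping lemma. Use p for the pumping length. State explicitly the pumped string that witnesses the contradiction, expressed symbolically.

0^{p+p!} 1^{p+p!+2}

Toward a contradiction, assume L is regular with pumping length p.
Choose w = 0^p 1^{p+p!+2}. Since p ≠ (p+p!+2)-2 = p+p!, w ∈ L; and |w| ≥ p.
By the pumping lemma, w = xyz with |xy| ≤ p and y is nonempty.
Since the first p symbols of w are all 0's and |xy| ≤ p, y lies entirely in the leading 0-block: y = 0^k for some k with 1 ≤ k ≤ p.
Since 1 ≤ k ≤ p, k divides p!; set t = 1 + p!/k. Then xy^t z has p + (p!/k)·k = p + p! copies of 0. Now the 0-count is p+p! and (1-count)-2 = (p+p!+2)-2 = p+p!, so i ≠ j-2 fails. So xy^t z = 0^{p+p!} 1^{p+p!+2} ∉ L.
Contradiction. Therefore L is not regular.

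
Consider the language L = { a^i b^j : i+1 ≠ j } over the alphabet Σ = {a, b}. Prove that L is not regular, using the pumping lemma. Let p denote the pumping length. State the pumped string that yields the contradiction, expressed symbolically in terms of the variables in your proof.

a^{p+p!} b^{p+p!+1}

Assume L is regular. Let p be the pumping length given by the pumping lemma.
Choose w = a^p b^{p+p!+1}. Since p ≠ (p+p!+1)-1 = p+p!, w ∈ L; and |w| ≥ p.
By the pumping lemma, w = xyz with |xy| ≤ p and |y| > 0.
Since the first p symbols of w are all a's and |xy| ≤ p, y lies entirely in the leading a-block: y = a^k for some k with 1 ≤ k ≤ p.
Since 1 ≤ k ≤ p, k divides p!; set t = 1 + p!/k. Then xy^t z has p + (p!/k)·k = p + p! copies of a. Now the a-count is p+p! and (b-count)-1 = (p+p!+1)-1 = p+p!, so i+1 ≠ j fails. So xy^t z = a^{p+p!} b^{p+p!+1} ∉ L.
This is a contradiction; hence L is not regular.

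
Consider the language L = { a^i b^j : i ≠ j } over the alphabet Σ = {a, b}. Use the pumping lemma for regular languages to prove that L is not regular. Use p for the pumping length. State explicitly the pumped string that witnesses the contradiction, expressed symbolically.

a^{p+p!} b^{p+p!}

Assume L is regular. Let p be the pumping length given by the pumping lemma.
Choose w = a^p b^{p+p!}. Since p ≠ p+p!, w ∈ L; and |w| ≥ p.
The pumping lemma gives a decomposition w = xyz where |xy| ≤ p and y is nonempty.
Because |xy| ≤ p and w begins with p copies of a, we have y = a^k with 1 ≤ k ≤ p.
Since 1 ≤ k ≤ p, k divides p!; set t = 1 + p!/k. Then xy^t z has p + (p!/k)·k = p + p! copies of a. Now the a-count equals the b-count, so i ≠ j fails. So xy^t z = a^{p+p!} b^{p+p!} ∉ L.
This contradicts the pumping lemma, so L is not regular.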